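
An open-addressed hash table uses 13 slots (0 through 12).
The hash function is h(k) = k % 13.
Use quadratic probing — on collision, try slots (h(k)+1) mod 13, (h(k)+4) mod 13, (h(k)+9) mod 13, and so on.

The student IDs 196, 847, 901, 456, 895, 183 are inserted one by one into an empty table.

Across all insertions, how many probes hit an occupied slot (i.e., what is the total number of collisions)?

Insert 196: h=1, slot 1 empty → index 1.
Insert 847: h=2, slot 2 empty → index 2.
Insert 901: h=4, slot 4 empty → index 4.
Insert 456: h=1, slots 1,2 occupied → index 5.
Insert 895: h=11, slot 11 empty → index 11.
Insert 183: h=1, slots 1,2,5 occupied → index 10.
Table: [_, 196, 847, _, 901, 456, _, _, _, _, 183, 895, _]

5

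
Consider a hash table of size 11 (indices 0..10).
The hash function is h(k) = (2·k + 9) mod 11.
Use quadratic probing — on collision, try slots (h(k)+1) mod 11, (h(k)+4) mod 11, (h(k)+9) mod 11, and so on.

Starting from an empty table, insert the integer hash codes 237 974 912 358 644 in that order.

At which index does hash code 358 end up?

3

237: h=10 => slot 10
974: h=10, probe 10,0 => slot 0
912: h=7 => slot 7
358: h=10, probe 10,0,3 => slot 3
644: h=10, probe 10,0,3,8 => slot 8
Table: [974, ., ., 358, ., ., ., 912, 644, ., 237]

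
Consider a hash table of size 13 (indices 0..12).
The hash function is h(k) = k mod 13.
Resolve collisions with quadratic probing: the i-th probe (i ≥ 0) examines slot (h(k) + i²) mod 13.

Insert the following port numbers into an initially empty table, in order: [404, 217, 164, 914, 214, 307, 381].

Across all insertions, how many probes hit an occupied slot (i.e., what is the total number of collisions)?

3

Insert 404: h=1, slot 1 empty => index 1.
Insert 217: h=9, slot 9 empty => index 9.
Insert 164: h=8, slot 8 empty => index 8.
Insert 914: h=4, slot 4 empty => index 4.
Insert 214: h=6, slot 6 empty => index 6.
Insert 307: h=8, slots 8,9 occupied => index 12.
Insert 381: h=4, slot 4 occupied => index 5.
Table: [—, 404, —, —, 914, 381, 214, —, 164, 217, —, —, 307]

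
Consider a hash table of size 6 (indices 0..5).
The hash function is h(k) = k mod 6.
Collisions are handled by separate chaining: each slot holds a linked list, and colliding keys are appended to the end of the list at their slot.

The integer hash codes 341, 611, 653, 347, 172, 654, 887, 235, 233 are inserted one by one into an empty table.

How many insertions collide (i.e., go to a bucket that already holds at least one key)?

341 -> bucket 5
611 -> bucket 5 (collision)
653 -> bucket 5 (collision)
347 -> bucket 5 (collision)
172 -> bucket 4
654 -> bucket 0
887 -> bucket 5 (collision)
235 -> bucket 1
233 -> bucket 5 (collision)
Final buckets:
0: 654
1: 235
2: -
3: -
4: 172
5: 341 -> 611 -> 653 -> 347 -> 887 -> 233

5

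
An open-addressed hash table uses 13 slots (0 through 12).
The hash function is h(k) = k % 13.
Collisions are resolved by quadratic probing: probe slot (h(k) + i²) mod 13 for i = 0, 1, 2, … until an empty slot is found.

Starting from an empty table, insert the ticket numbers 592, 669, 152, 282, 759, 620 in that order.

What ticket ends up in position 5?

592 hashes to 7; slot 7 is free → place at 7.
669 hashes to 6; slot 6 is free → place at 6.
152 hashes to 9; slot 9 is free → place at 9.
282 hashes to 9; 9 taken → place at 10.
759 hashes to 5; slot 5 is free → place at 5.
620 hashes to 9; 9,10 taken → place at 0.
Table: [620, -, -, -, -, 759, 669, 592, -, 152, 282, -, -]

759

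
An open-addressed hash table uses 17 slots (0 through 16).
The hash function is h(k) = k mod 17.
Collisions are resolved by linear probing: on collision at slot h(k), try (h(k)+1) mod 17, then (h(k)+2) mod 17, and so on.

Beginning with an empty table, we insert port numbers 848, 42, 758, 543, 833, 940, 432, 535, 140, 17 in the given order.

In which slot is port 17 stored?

1

848 hashes to 15; slot 15 is free → place at 15.
42 hashes to 8; slot 8 is free → place at 8.
758 hashes to 10; slot 10 is free → place at 10.
543 hashes to 16; slot 16 is free → place at 16.
833 hashes to 0; slot 0 is free → place at 0.
940 hashes to 5; slot 5 is free → place at 5.
432 hashes to 7; slot 7 is free → place at 7.
535 hashes to 8; 8 taken → place at 9.
140 hashes to 4; slot 4 is free → place at 4.
17 hashes to 0; 0 taken → place at 1.
Table: [833, 17, ∅, ∅, 140, 940, ∅, 432, 42, 535, 758, ∅, ∅, ∅, ∅, 848, 543]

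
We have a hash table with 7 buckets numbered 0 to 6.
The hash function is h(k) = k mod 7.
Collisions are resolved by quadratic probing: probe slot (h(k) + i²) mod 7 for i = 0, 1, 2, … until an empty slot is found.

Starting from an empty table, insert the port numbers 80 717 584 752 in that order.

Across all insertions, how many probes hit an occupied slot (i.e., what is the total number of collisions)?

6

80: h=3 -> slot 3
717: h=3, probe 3,4 -> slot 4
584: h=3, probe 3,4,0 -> slot 0
752: h=3, probe 3,4,0,5 -> slot 5
Table: [584, -, -, 80, 717, 752, -]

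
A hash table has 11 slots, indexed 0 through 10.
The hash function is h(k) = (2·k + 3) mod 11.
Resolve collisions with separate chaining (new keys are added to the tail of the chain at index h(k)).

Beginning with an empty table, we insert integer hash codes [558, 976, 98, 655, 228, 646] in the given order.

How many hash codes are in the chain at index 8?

4

558 -> bucket 8
976 -> bucket 8 (collision)
98 -> bucket 1
655 -> bucket 4
228 -> bucket 8 (collision)
646 -> bucket 8 (collision)
Final buckets:
0: —
1: 98
2: —
3: —
4: 655
5: —
6: —
7: —
8: 558 -> 976 -> 228 -> 646
9: —
10: —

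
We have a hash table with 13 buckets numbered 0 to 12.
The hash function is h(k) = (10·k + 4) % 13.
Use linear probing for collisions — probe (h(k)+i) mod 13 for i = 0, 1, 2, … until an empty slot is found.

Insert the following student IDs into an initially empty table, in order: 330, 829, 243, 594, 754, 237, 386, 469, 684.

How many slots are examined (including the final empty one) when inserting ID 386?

330: h=2 → slot 2
829: h=0 → slot 0
243: h=3 → slot 3
594: h=3, probe 3,4 → slot 4
754: h=4, probe 4,5 → slot 5
237: h=8 → slot 8
386: h=3, probe 3,4,5,6 → slot 6
469: h=1 → slot 1
684: h=6, probe 6,7 → slot 7
Table: [829, 469, 330, 243, 594, 754, 386, 684, 237, ∅, ∅, ∅, ∅]

4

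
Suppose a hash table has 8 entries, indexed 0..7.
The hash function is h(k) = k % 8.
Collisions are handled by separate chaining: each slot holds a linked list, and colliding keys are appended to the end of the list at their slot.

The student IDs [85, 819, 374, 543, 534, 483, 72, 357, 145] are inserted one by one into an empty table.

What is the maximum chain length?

85 -> bucket 5
819 -> bucket 3
374 -> bucket 6
543 -> bucket 7
534 -> bucket 6 (collision)
483 -> bucket 3 (collision)
72 -> bucket 0
357 -> bucket 5 (collision)
145 -> bucket 1
Final buckets:
0: 72
1: 145
2: ∅
3: 819 -> 483
4: ∅
5: 85 -> 357
6: 374 -> 534
7: 543

2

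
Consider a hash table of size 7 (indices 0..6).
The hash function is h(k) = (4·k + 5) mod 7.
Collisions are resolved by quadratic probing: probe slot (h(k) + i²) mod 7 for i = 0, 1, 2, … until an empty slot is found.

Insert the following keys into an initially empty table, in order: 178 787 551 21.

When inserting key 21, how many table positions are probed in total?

178: h=3 -> slot 3
787: h=3, probe 3,4 -> slot 4
551: h=4, probe 4,5 -> slot 5
21: h=5, probe 5,6 -> slot 6
Table: [., ., ., 178, 787, 551, 21]

2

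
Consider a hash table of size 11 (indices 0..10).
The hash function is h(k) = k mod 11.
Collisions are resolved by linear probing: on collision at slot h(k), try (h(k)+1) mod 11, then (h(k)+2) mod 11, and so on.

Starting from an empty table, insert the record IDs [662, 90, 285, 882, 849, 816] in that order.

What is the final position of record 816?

6

Insert 662: h=2, slot 2 empty -> index 2.
Insert 90: h=2, slot 2 occupied -> index 3.
Insert 285: h=10, slot 10 empty -> index 10.
Insert 882: h=2, slots 2,3 occupied -> index 4.
Insert 849: h=2, slots 2,3,4 occupied -> index 5.
Insert 816: h=2, slots 2,3,4,5 occupied -> index 6.
Table: [—, —, 662, 90, 882, 849, 816, —, —, —, 285]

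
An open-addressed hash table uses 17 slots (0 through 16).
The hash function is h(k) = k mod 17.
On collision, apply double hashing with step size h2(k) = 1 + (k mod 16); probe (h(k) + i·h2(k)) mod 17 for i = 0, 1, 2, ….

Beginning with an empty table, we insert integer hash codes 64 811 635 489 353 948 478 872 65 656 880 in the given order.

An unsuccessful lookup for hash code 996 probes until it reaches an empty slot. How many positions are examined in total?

64 hashes to 13; slot 13 is free => place at 13.
811 hashes to 12; slot 12 is free => place at 12.
635 hashes to 6; slot 6 is free => place at 6.
489 hashes to 13, h2=10; 13,6 taken => place at 16.
353 hashes to 13, h2=2; 13 taken => place at 15.
948 hashes to 13, h2=5; 13 taken => place at 1.
478 hashes to 2; slot 2 is free => place at 2.
872 hashes to 5; slot 5 is free => place at 5.
65 hashes to 14; slot 14 is free => place at 14.
656 hashes to 10; slot 10 is free => place at 10.
880 hashes to 13, h2=1; 13,14,15,16 taken => place at 0.
Table: [880, 948, 478, _, _, 872, 635, _, _, _, 656, _, 811, 64, 65, 353, 489]
Lookup 996: h=10, h2=5, probe 10,15,3 → slot 3 empty, not found.

3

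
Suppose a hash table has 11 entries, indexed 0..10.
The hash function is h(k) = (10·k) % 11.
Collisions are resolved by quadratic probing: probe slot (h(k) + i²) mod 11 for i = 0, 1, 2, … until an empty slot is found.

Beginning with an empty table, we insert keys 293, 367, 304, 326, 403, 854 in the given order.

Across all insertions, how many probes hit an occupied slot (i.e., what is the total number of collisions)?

10

293: h=4 → slot 4
367: h=7 → slot 7
304: h=4, probe 4,5 → slot 5
326: h=4, probe 4,5,8 → slot 8
403: h=4, probe 4,5,8,2 → slot 2
854: h=4, probe 4,5,8,2,9 → slot 9
Table: [∅, ∅, 403, ∅, 293, 304, ∅, 367, 326, 854, ∅]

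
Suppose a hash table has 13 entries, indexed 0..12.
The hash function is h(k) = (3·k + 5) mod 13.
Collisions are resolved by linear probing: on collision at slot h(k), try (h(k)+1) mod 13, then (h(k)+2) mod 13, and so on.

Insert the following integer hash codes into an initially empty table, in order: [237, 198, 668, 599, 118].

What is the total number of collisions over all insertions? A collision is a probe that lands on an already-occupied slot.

237 hashes to 1; slot 1 is free → place at 1.
198 hashes to 1; 1 taken → place at 2.
668 hashes to 7; slot 7 is free → place at 7.
599 hashes to 8; slot 8 is free → place at 8.
118 hashes to 8; 8 taken → place at 9.
Table: [∅, 237, 198, ∅, ∅, ∅, ∅, 668, 599, 118, ∅, ∅, ∅]

2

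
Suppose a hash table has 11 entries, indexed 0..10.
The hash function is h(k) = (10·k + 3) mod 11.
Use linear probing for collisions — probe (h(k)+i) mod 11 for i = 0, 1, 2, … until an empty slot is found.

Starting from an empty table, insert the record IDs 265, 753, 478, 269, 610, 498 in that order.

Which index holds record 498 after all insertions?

265 hashes to 2; slot 2 is free => place at 2.
753 hashes to 9; slot 9 is free => place at 9.
478 hashes to 9; 9 taken => place at 10.
269 hashes to 9; 9,10 taken => place at 0.
610 hashes to 9; 9,10,0 taken => place at 1.
498 hashes to 0; 0,1,2 taken => place at 3.
Table: [269, 610, 265, 498, _, _, _, _, _, 753, 478]

3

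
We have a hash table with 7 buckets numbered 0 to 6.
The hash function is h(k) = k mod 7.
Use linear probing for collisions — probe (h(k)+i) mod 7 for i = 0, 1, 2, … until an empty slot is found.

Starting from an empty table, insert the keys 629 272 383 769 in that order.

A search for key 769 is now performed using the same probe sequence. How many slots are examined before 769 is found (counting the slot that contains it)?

Insert 629: h=6, slot 6 empty → index 6.
Insert 272: h=6, slot 6 occupied → index 0.
Insert 383: h=5, slot 5 empty → index 5.
Insert 769: h=6, slots 6,0 occupied → index 1.
Table: [272, 769, ., ., ., 383, 629]
Lookup 769: h=6, probe 6,0,1 → found at 1.

3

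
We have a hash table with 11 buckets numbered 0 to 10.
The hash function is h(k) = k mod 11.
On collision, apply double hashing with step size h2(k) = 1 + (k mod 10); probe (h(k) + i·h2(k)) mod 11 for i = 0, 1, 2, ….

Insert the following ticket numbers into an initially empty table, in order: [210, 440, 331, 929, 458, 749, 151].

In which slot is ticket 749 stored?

10

Insert 210: h=1, slot 1 empty -> index 1.
Insert 440: h=0, slot 0 empty -> index 0.
Insert 331: h=1, h2=2, slot 1 occupied -> index 3.
Insert 929: h=5, slot 5 empty -> index 5.
Insert 458: h=7, slot 7 empty -> index 7.
Insert 749: h=1, h2=10, slots 1,0 occupied -> index 10.
Insert 151: h=8, slot 8 empty -> index 8.
Table: [440, 210, ., 331, ., 929, ., 458, 151, ., 749]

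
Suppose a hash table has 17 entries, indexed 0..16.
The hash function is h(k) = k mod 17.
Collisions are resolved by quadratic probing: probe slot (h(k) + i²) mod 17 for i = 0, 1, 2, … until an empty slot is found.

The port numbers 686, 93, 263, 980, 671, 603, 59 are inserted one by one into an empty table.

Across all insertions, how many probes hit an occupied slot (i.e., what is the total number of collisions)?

686: h=6 → slot 6
93: h=8 → slot 8
263: h=8, probe 8,9 → slot 9
980: h=11 → slot 11
671: h=8, probe 8,9,12 → slot 12
603: h=8, probe 8,9,12,0 → slot 0
59: h=8, probe 8,9,12,0,7 → slot 7
Table: [603, ., ., ., ., ., 686, 59, 93, 263, ., 980, 671, ., ., ., .]

10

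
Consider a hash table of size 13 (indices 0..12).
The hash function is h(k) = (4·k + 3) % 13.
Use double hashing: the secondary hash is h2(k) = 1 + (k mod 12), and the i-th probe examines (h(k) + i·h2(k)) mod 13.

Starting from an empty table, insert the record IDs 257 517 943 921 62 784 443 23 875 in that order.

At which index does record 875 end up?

1

257: h=4 => slot 4
517: h=4, h2=2, probe 4,6 => slot 6
943: h=5 => slot 5
921: h=8 => slot 8
62: h=4, h2=3, probe 4,7 => slot 7
784: h=6, h2=5, probe 6,11 => slot 11
443: h=7, h2=12, probe 7,6,5,4,3 => slot 3
23: h=4, h2=12, probe 4,3,2 => slot 2
875: h=6, h2=12, probe 6,5,4,3,2,1 => slot 1
Table: [-, 875, 23, 443, 257, 943, 517, 62, 921, -, -, 784, -]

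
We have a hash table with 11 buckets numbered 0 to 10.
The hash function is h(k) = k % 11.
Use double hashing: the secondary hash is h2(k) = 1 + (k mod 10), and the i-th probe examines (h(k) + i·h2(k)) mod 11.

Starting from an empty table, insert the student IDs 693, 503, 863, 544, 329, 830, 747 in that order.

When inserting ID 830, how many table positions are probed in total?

2

Insert 693: h=0, slot 0 empty => index 0.
Insert 503: h=8, slot 8 empty => index 8.
Insert 863: h=5, slot 5 empty => index 5.
Insert 544: h=5, h2=5, slot 5 occupied => index 10.
Insert 329: h=10, h2=10, slot 10 occupied => index 9.
Insert 830: h=5, h2=1, slot 5 occupied => index 6.
Insert 747: h=10, h2=8, slot 10 occupied => index 7.
Table: [693, —, —, —, —, 863, 830, 747, 503, 329, 544]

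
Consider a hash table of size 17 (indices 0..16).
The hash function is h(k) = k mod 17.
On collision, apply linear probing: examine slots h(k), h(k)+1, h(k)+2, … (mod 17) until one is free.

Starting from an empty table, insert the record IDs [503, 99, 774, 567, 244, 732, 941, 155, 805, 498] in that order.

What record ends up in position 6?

Insert 503: h=10, slot 10 empty => index 10.
Insert 99: h=14, slot 14 empty => index 14.
Insert 774: h=9, slot 9 empty => index 9.
Insert 567: h=6, slot 6 empty => index 6.
Insert 244: h=6, slot 6 occupied => index 7.
Insert 732: h=1, slot 1 empty => index 1.
Insert 941: h=6, slots 6,7 occupied => index 8.
Insert 155: h=2, slot 2 empty => index 2.
Insert 805: h=6, slots 6,7,8,9,10 occupied => index 11.
Insert 498: h=5, slot 5 empty => index 5.
Table: [∅, 732, 155, ∅, ∅, 498, 567, 244, 941, 774, 503, 805, ∅, ∅, 99, ∅, ∅]

567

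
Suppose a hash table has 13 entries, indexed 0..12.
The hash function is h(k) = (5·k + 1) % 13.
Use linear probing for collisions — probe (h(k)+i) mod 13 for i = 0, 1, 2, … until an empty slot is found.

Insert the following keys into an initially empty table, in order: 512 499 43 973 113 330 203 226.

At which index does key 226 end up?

Insert 512: h=0, slot 0 empty -> index 0.
Insert 499: h=0, slot 0 occupied -> index 1.
Insert 43: h=8, slot 8 empty -> index 8.
Insert 973: h=4, slot 4 empty -> index 4.
Insert 113: h=7, slot 7 empty -> index 7.
Insert 330: h=0, slots 0,1 occupied -> index 2.
Insert 203: h=2, slot 2 occupied -> index 3.
Insert 226: h=0, slots 0,1,2,3,4 occupied -> index 5.
Table: [512, 499, 330, 203, 973, 226, —, 113, 43, —, —, —, —]

5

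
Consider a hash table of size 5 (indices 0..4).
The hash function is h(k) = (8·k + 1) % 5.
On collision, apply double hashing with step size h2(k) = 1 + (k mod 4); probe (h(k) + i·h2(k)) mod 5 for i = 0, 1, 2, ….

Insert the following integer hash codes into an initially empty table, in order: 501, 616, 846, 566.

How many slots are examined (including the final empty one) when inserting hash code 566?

4

501: h=4 -> slot 4
616: h=4, h2=1, probe 4,0 -> slot 0
846: h=4, h2=3, probe 4,2 -> slot 2
566: h=4, h2=3, probe 4,2,0,3 -> slot 3
Table: [616, _, 846, 566, 501]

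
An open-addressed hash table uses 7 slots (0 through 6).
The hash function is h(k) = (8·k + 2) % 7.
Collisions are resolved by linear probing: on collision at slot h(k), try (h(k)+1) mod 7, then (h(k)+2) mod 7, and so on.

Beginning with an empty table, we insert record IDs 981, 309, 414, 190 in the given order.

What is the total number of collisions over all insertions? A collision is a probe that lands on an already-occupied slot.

6

981: h=3 -> slot 3
309: h=3, probe 3,4 -> slot 4
414: h=3, probe 3,4,5 -> slot 5
190: h=3, probe 3,4,5,6 -> slot 6
Table: [∅, ∅, ∅, 981, 309, 414, 190]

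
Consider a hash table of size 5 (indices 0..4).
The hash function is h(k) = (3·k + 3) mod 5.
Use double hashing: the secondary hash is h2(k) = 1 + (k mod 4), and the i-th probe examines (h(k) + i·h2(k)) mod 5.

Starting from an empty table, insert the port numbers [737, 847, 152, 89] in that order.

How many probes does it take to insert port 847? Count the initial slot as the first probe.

737 hashes to 4; slot 4 is free → place at 4.
847 hashes to 4, h2=4; 4 taken → place at 3.
152 hashes to 4, h2=1; 4 taken → place at 0.
89 hashes to 0, h2=2; 0 taken → place at 2.
Table: [152, —, 89, 847, 737]

2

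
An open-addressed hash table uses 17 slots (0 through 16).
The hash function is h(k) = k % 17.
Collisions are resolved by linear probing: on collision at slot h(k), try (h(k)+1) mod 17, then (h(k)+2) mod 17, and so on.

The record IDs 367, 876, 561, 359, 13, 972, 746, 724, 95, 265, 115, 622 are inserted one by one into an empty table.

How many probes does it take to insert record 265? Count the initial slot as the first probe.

5

Insert 367: h=10, slot 10 empty => index 10.
Insert 876: h=9, slot 9 empty => index 9.
Insert 561: h=0, slot 0 empty => index 0.
Insert 359: h=2, slot 2 empty => index 2.
Insert 13: h=13, slot 13 empty => index 13.
Insert 972: h=3, slot 3 empty => index 3.
Insert 746: h=15, slot 15 empty => index 15.
Insert 724: h=10, slot 10 occupied => index 11.
Insert 95: h=10, slots 10,11 occupied => index 12.
Insert 265: h=10, slots 10,11,12,13 occupied => index 14.
Insert 115: h=13, slots 13,14,15 occupied => index 16.
Insert 622: h=10, slots 10,11,12,13,14,15,16,0 occupied => index 1.
Table: [561, 622, 359, 972, _, _, _, _, _, 876, 367, 724, 95, 13, 265, 746, 115]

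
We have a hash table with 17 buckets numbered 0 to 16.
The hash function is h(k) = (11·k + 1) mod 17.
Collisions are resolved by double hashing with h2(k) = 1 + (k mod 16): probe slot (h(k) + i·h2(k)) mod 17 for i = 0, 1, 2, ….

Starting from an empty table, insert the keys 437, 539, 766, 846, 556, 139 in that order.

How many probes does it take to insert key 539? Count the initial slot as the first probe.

437: h=14 -> slot 14
539: h=14, h2=12, probe 14,9 -> slot 9
766: h=12 -> slot 12
846: h=8 -> slot 8
556: h=14, h2=13, probe 14,10 -> slot 10
139: h=0 -> slot 0
Table: [139, ∅, ∅, ∅, ∅, ∅, ∅, ∅, 846, 539, 556, ∅, 766, ∅, 437, ∅, ∅]

2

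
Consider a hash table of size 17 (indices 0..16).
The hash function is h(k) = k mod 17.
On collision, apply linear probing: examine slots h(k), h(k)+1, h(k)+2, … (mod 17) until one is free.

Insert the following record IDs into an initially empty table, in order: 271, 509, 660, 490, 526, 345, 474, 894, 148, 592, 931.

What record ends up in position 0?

Insert 271: h=16, slot 16 empty → index 16.
Insert 509: h=16, slot 16 occupied → index 0.
Insert 660: h=14, slot 14 empty → index 14.
Insert 490: h=14, slot 14 occupied → index 15.
Insert 526: h=16, slots 16,0 occupied → index 1.
Insert 345: h=5, slot 5 empty → index 5.
Insert 474: h=15, slots 15,16,0,1 occupied → index 2.
Insert 894: h=10, slot 10 empty → index 10.
Insert 148: h=12, slot 12 empty → index 12.
Insert 592: h=14, slots 14,15,16,0,1,2 occupied → index 3.
Insert 931: h=13, slot 13 empty → index 13.
Table: [509, 526, 474, 592, -, 345, -, -, -, -, 894, -, 148, 931, 660, 490, 271]

509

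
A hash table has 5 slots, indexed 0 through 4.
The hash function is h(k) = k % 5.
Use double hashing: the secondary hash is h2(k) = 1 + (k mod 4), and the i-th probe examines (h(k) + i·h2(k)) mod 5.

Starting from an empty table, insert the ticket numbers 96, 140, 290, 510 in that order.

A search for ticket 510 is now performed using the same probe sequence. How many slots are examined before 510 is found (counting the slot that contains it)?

Insert 96: h=1, slot 1 empty -> index 1.
Insert 140: h=0, slot 0 empty -> index 0.
Insert 290: h=0, h2=3, slot 0 occupied -> index 3.
Insert 510: h=0, h2=3, slots 0,3,1 occupied -> index 4.
Table: [140, 96, ., 290, 510]
Lookup 510: h=0, h2=3, probe 0,3,1,4 → found at 4.

4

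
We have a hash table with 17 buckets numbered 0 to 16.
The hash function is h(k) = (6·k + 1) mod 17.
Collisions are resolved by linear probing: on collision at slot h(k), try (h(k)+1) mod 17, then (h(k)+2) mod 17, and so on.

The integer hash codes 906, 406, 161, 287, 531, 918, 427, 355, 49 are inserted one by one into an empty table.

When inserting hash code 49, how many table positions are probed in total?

Insert 906: h=14, slot 14 empty -> index 14.
Insert 406: h=6, slot 6 empty -> index 6.
Insert 161: h=15, slot 15 empty -> index 15.
Insert 287: h=6, slot 6 occupied -> index 7.
Insert 531: h=8, slot 8 empty -> index 8.
Insert 918: h=1, slot 1 empty -> index 1.
Insert 427: h=13, slot 13 empty -> index 13.
Insert 355: h=6, slots 6,7,8 occupied -> index 9.
Insert 49: h=6, slots 6,7,8,9 occupied -> index 10.
Table: [., 918, ., ., ., ., 406, 287, 531, 355, 49, ., ., 427, 906, 161, .]

5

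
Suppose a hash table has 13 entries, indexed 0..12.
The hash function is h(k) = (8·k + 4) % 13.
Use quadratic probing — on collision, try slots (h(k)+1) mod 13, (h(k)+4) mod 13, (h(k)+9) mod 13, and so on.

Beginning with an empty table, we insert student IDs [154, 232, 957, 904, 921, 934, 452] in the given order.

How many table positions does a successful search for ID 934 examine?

154 hashes to 1; slot 1 is free -> place at 1.
232 hashes to 1; 1 taken -> place at 2.
957 hashes to 3; slot 3 is free -> place at 3.
904 hashes to 8; slot 8 is free -> place at 8.
921 hashes to 1; 1,2 taken -> place at 5.
934 hashes to 1; 1,2,5 taken -> place at 10.
452 hashes to 6; slot 6 is free -> place at 6.
Table: [—, 154, 232, 957, —, 921, 452, —, 904, —, 934, —, —]
Lookup 934: h=1, probe 1,2,5,10 → found at 10.

4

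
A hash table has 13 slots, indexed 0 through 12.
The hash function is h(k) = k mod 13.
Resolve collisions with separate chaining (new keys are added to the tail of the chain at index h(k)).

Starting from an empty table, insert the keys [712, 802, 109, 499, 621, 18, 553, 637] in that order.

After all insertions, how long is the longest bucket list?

712 -> bucket 10
802 -> bucket 9
109 -> bucket 5
499 -> bucket 5 (collision)
621 -> bucket 10 (collision)
18 -> bucket 5 (collision)
553 -> bucket 7
637 -> bucket 0
Final buckets:
0: 637
1: —
2: —
3: —
4: —
5: 109 -> 499 -> 18
6: —
7: 553
8: —
9: 802
10: 712 -> 621
11: —
12: —

3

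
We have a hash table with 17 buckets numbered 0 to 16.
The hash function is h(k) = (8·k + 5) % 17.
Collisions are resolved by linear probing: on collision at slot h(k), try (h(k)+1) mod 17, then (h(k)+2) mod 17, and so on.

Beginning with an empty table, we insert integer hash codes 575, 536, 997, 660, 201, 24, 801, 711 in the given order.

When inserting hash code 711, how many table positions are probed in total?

Insert 575: h=15, slot 15 empty -> index 15.
Insert 536: h=9, slot 9 empty -> index 9.
Insert 997: h=8, slot 8 empty -> index 8.
Insert 660: h=15, slot 15 occupied -> index 16.
Insert 201: h=15, slots 15,16 occupied -> index 0.
Insert 24: h=10, slot 10 empty -> index 10.
Insert 801: h=4, slot 4 empty -> index 4.
Insert 711: h=15, slots 15,16,0 occupied -> index 1.
Table: [201, 711, —, —, 801, —, —, —, 997, 536, 24, —, —, —, —, 575, 660]

4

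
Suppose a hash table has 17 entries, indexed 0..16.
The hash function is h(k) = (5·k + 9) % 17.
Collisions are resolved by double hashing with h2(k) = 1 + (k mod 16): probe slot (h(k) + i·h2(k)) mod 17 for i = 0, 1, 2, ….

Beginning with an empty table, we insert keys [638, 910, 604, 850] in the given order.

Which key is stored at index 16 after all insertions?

638: h=3 -> slot 3
910: h=3, h2=15, probe 3,1 -> slot 1
604: h=3, h2=13, probe 3,16 -> slot 16
850: h=9 -> slot 9
Table: [_, 910, _, 638, _, _, _, _, _, 850, _, _, _, _, _, _, 604]

604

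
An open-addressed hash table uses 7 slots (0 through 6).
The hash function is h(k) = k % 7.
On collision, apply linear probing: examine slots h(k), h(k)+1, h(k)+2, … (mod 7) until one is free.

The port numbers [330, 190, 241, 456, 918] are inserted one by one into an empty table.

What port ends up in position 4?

456

330: h=1 => slot 1
190: h=1, probe 1,2 => slot 2
241: h=3 => slot 3
456: h=1, probe 1,2,3,4 => slot 4
918: h=1, probe 1,2,3,4,5 => slot 5
Table: [—, 330, 190, 241, 456, 918, —]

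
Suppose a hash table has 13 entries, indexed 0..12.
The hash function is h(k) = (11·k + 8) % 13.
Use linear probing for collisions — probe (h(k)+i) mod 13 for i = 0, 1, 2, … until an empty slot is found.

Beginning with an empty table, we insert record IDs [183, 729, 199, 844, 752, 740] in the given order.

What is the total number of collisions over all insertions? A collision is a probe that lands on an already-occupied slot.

183 hashes to 6; slot 6 is free => place at 6.
729 hashes to 6; 6 taken => place at 7.
199 hashes to 0; slot 0 is free => place at 0.
844 hashes to 10; slot 10 is free => place at 10.
752 hashes to 12; slot 12 is free => place at 12.
740 hashes to 10; 10 taken => place at 11.
Table: [199, _, _, _, _, _, 183, 729, _, _, 844, 740, 752]

2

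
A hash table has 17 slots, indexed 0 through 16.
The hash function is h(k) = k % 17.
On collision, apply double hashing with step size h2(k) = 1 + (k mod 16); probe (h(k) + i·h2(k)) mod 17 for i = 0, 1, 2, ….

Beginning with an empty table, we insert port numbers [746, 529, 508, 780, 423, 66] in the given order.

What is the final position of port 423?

6

746 hashes to 15; slot 15 is free -> place at 15.
529 hashes to 2; slot 2 is free -> place at 2.
508 hashes to 15, h2=13; 15 taken -> place at 11.
780 hashes to 15, h2=13; 15,11 taken -> place at 7.
423 hashes to 15, h2=8; 15 taken -> place at 6.
66 hashes to 15, h2=3; 15 taken -> place at 1.
Table: [_, 66, 529, _, _, _, 423, 780, _, _, _, 508, _, _, _, 746, _]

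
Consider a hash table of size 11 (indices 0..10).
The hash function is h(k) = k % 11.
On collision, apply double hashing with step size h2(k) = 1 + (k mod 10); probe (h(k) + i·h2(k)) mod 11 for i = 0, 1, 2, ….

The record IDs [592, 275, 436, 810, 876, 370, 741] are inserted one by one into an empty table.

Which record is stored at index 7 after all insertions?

592 hashes to 9; slot 9 is free -> place at 9.
275 hashes to 0; slot 0 is free -> place at 0.
436 hashes to 7; slot 7 is free -> place at 7.
810 hashes to 7, h2=1; 7 taken -> place at 8.
876 hashes to 7, h2=7; 7 taken -> place at 3.
370 hashes to 7, h2=1; 7,8,9 taken -> place at 10.
741 hashes to 4; slot 4 is free -> place at 4.
Table: [275, —, —, 876, 741, —, —, 436, 810, 592, 370]

436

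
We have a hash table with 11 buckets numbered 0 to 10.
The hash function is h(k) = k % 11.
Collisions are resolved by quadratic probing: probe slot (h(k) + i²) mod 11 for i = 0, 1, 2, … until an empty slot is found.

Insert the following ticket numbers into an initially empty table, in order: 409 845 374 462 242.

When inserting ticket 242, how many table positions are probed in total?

409 hashes to 2; slot 2 is free -> place at 2.
845 hashes to 9; slot 9 is free -> place at 9.
374 hashes to 0; slot 0 is free -> place at 0.
462 hashes to 0; 0 taken -> place at 1.
242 hashes to 0; 0,1 taken -> place at 4.
Table: [374, 462, 409, -, 242, -, -, -, -, 845, -]

3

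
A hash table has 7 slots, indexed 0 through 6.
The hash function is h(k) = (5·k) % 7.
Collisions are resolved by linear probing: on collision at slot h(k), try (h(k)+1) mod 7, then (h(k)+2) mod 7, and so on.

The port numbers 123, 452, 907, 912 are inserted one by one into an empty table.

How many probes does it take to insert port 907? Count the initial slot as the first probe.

3

Insert 123: h=6, slot 6 empty => index 6.
Insert 452: h=6, slot 6 occupied => index 0.
Insert 907: h=6, slots 6,0 occupied => index 1.
Insert 912: h=3, slot 3 empty => index 3.
Table: [452, 907, ., 912, ., ., 123]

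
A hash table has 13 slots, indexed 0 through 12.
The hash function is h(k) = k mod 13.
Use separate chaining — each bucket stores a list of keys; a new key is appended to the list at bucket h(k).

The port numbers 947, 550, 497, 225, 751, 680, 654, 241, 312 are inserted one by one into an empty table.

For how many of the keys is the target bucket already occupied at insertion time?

3

947 -> bucket 11
550 -> bucket 4
497 -> bucket 3
225 -> bucket 4 (collision)
751 -> bucket 10
680 -> bucket 4 (collision)
654 -> bucket 4 (collision)
241 -> bucket 7
312 -> bucket 0
Final buckets:
0: 312
1: .
2: .
3: 497
4: 550 -> 225 -> 680 -> 654
5: .
6: .
7: 241
8: .
9: .
10: 751
11: 947
12: .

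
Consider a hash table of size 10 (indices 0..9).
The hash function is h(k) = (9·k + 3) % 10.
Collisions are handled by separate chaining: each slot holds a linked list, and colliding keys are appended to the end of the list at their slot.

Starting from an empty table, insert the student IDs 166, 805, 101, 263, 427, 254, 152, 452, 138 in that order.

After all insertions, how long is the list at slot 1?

2

166 → bucket 7
805 → bucket 8
101 → bucket 2
263 → bucket 0
427 → bucket 6
254 → bucket 9
152 → bucket 1
452 → bucket 1 (collision)
138 → bucket 5
Final buckets:
0: 263
1: 152 -> 452
2: 101
3: .
4: .
5: 138
6: 427
7: 166
8: 805
9: 254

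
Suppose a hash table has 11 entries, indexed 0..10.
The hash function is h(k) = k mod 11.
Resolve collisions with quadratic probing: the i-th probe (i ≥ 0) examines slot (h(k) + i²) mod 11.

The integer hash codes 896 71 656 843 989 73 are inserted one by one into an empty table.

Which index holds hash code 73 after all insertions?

896 hashes to 5; slot 5 is free -> place at 5.
71 hashes to 5; 5 taken -> place at 6.
656 hashes to 7; slot 7 is free -> place at 7.
843 hashes to 7; 7 taken -> place at 8.
989 hashes to 10; slot 10 is free -> place at 10.
73 hashes to 7; 7,8 taken -> place at 0.
Table: [73, —, —, —, —, 896, 71, 656, 843, —, 989]

0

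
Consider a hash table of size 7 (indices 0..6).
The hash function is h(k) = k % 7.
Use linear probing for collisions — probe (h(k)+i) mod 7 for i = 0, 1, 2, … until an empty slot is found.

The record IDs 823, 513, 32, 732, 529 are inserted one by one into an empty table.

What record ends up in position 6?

732

Insert 823: h=4, slot 4 empty => index 4.
Insert 513: h=2, slot 2 empty => index 2.
Insert 32: h=4, slot 4 occupied => index 5.
Insert 732: h=4, slots 4,5 occupied => index 6.
Insert 529: h=4, slots 4,5,6 occupied => index 0.
Table: [529, _, 513, _, 823, 32, 732]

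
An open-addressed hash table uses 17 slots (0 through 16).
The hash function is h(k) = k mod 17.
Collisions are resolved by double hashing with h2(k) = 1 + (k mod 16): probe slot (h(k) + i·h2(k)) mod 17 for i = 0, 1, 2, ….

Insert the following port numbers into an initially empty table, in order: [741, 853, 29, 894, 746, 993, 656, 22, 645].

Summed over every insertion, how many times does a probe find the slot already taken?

2

741: h=10 -> slot 10
853: h=3 -> slot 3
29: h=12 -> slot 12
894: h=10, h2=15, probe 10,8 -> slot 8
746: h=15 -> slot 15
993: h=7 -> slot 7
656: h=10, h2=1, probe 10,11 -> slot 11
22: h=5 -> slot 5
645: h=16 -> slot 16
Table: [∅, ∅, ∅, 853, ∅, 22, ∅, 993, 894, ∅, 741, 656, 29, ∅, ∅, 746, 645]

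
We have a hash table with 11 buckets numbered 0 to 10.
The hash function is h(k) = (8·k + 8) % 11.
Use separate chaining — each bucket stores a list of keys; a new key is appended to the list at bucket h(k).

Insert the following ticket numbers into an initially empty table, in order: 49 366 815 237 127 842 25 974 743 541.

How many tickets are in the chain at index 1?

5

Insert 49: h=4, bucket 4 empty → new chain.
Insert 366: h=10, bucket 10 empty → new chain.
Insert 815: h=5, bucket 5 empty → new chain.
Insert 237: h=1, bucket 1 empty → new chain.
Insert 127: h=1, bucket 1 nonempty → append to chain.
Insert 842: h=1, bucket 1 nonempty → append to chain.
Insert 25: h=10, bucket 10 nonempty → append to chain.
Insert 974: h=1, bucket 1 nonempty → append to chain.
Insert 743: h=1, bucket 1 nonempty → append to chain.
Insert 541: h=2, bucket 2 empty → new chain.
Final buckets:
0: —
1: 237 -> 127 -> 842 -> 974 -> 743
2: 541
3: —
4: 49
5: 815
6: —
7: —
8: —
9: —
10: 366 -> 25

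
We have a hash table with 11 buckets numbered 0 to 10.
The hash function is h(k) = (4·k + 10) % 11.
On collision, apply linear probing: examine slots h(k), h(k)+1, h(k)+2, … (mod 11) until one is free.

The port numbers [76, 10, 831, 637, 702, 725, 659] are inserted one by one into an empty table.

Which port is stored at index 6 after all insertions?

Insert 76: h=6, slot 6 empty => index 6.
Insert 10: h=6, slot 6 occupied => index 7.
Insert 831: h=1, slot 1 empty => index 1.
Insert 637: h=6, slots 6,7 occupied => index 8.
Insert 702: h=2, slot 2 empty => index 2.
Insert 725: h=6, slots 6,7,8 occupied => index 9.
Insert 659: h=6, slots 6,7,8,9 occupied => index 10.
Table: [—, 831, 702, —, —, —, 76, 10, 637, 725, 659]

76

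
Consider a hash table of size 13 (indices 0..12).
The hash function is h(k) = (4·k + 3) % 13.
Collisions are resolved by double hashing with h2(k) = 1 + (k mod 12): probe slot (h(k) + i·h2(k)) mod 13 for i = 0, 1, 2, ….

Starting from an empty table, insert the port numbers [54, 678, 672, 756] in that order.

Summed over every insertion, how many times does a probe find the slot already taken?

54: h=11 → slot 11
678: h=11, h2=7, probe 11,5 → slot 5
672: h=0 → slot 0
756: h=11, h2=1, probe 11,12 → slot 12
Table: [672, -, -, -, -, 678, -, -, -, -, -, 54, 756]

2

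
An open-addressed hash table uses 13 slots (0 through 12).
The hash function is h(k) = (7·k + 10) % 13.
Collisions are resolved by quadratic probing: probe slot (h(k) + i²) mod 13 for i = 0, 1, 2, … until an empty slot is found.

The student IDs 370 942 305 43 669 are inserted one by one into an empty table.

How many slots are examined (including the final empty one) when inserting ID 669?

370: h=0 -> slot 0
942: h=0, probe 0,1 -> slot 1
305: h=0, probe 0,1,4 -> slot 4
43: h=12 -> slot 12
669: h=0, probe 0,1,4,9 -> slot 9
Table: [370, 942, —, —, 305, —, —, —, —, 669, —, —, 43]

4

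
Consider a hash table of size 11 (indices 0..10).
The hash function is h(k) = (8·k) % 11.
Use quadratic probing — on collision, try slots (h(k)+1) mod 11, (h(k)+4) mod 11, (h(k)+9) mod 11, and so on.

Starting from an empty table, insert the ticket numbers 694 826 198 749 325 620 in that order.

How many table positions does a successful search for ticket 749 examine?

3

Insert 694: h=8, slot 8 empty -> index 8.
Insert 826: h=8, slot 8 occupied -> index 9.
Insert 198: h=0, slot 0 empty -> index 0.
Insert 749: h=8, slots 8,9 occupied -> index 1.
Insert 325: h=4, slot 4 empty -> index 4.
Insert 620: h=10, slot 10 empty -> index 10.
Table: [198, 749, —, —, 325, —, —, —, 694, 826, 620]
Lookup 749: h=8, probe 8,9,1 → found at 1.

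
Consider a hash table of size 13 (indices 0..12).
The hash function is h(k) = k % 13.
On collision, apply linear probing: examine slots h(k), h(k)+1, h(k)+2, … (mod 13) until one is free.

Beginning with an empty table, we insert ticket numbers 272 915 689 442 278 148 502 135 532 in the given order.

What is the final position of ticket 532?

Insert 272: h=12, slot 12 empty → index 12.
Insert 915: h=5, slot 5 empty → index 5.
Insert 689: h=0, slot 0 empty → index 0.
Insert 442: h=0, slot 0 occupied → index 1.
Insert 278: h=5, slot 5 occupied → index 6.
Insert 148: h=5, slots 5,6 occupied → index 7.
Insert 502: h=8, slot 8 empty → index 8.
Insert 135: h=5, slots 5,6,7,8 occupied → index 9.
Insert 532: h=12, slots 12,0,1 occupied → index 2.
Table: [689, 442, 532, ., ., 915, 278, 148, 502, 135, ., ., 272]

2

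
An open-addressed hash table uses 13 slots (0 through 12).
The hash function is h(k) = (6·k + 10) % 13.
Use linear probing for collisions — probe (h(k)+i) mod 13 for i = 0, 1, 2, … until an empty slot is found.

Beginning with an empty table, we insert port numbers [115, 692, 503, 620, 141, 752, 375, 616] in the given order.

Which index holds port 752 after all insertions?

3

115 hashes to 11; slot 11 is free => place at 11.
692 hashes to 2; slot 2 is free => place at 2.
503 hashes to 12; slot 12 is free => place at 12.
620 hashes to 12; 12 taken => place at 0.
141 hashes to 11; 11,12,0 taken => place at 1.
752 hashes to 11; 11,12,0,1,2 taken => place at 3.
375 hashes to 11; 11,12,0,1,2,3 taken => place at 4.
616 hashes to 1; 1,2,3,4 taken => place at 5.
Table: [620, 141, 692, 752, 375, 616, ∅, ∅, ∅, ∅, ∅, 115, 503]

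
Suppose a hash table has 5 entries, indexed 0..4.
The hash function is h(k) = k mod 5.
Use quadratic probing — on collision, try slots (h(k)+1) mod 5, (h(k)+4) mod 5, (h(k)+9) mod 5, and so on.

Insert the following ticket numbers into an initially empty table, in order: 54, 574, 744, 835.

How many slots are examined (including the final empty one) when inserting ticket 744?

3

Insert 54: h=4, slot 4 empty → index 4.
Insert 574: h=4, slot 4 occupied → index 0.
Insert 744: h=4, slots 4,0 occupied → index 3.
Insert 835: h=0, slot 0 occupied → index 1.
Table: [574, 835, ∅, 744, 54]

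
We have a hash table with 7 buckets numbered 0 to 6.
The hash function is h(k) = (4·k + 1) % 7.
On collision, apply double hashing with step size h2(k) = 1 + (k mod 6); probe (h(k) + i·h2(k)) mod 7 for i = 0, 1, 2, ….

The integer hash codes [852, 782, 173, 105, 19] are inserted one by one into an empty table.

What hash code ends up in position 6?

Insert 852: h=0, slot 0 empty → index 0.
Insert 782: h=0, h2=3, slot 0 occupied → index 3.
Insert 173: h=0, h2=6, slot 0 occupied → index 6.
Insert 105: h=1, slot 1 empty → index 1.
Insert 19: h=0, h2=2, slot 0 occupied → index 2.
Table: [852, 105, 19, 782, -, -, 173]

173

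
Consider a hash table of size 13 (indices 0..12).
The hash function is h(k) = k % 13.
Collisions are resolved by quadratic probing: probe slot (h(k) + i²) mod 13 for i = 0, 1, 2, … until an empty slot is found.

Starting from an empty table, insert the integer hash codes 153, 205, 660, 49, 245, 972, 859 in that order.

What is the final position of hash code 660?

Insert 153: h=10, slot 10 empty => index 10.
Insert 205: h=10, slot 10 occupied => index 11.
Insert 660: h=10, slots 10,11 occupied => index 1.
Insert 49: h=10, slots 10,11,1 occupied => index 6.
Insert 245: h=11, slot 11 occupied => index 12.
Insert 972: h=10, slots 10,11,1,6 occupied => index 0.
Insert 859: h=1, slot 1 occupied => index 2.
Table: [972, 660, 859, ∅, ∅, ∅, 49, ∅, ∅, ∅, 153, 205, 245]

1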